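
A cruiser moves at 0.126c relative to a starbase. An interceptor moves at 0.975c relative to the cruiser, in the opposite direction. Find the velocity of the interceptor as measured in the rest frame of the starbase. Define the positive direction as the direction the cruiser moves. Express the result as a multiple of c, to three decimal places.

-0.968c

With v = 0.126 and u' = -0.975 (in units of c),
u = (u' + v)/(1 + u'v/c²):
u = (-0.975 + 0.126) / (1 + (-0.975)·0.126) = -0.8490/0.8771 = -0.9679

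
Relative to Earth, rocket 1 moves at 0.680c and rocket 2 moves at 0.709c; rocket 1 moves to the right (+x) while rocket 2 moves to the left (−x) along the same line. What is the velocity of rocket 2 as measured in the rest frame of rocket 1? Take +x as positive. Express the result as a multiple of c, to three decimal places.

β_A = 0.680, β_B = -0.709.
Transform to A's frame with the inverse velocity-addition law: u' = (u − v)/(1 − uv/c²), taking u = β_B and v = β_A.
u' = (-0.709 − 0.680) / (1 − (0.680)(-0.709)) = -1.3890/1.4821 = -0.9372.

-0.937c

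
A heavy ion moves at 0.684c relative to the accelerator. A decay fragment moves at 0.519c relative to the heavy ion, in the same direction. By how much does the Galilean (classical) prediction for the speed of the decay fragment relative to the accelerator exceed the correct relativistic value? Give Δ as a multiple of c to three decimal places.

Δ = 0.315c

Galilean: u_cl = 0.519 + 0.684 = 1.2030.
Relativistic: u_rel = (0.519 + 0.684) / (1 + 0.519·0.684) = 1.2030/1.3550 = 0.8878.
Δ = 1.2030 − 0.8878 = 0.3152.
(The classical prediction exceeds c; the relativistic result does not.)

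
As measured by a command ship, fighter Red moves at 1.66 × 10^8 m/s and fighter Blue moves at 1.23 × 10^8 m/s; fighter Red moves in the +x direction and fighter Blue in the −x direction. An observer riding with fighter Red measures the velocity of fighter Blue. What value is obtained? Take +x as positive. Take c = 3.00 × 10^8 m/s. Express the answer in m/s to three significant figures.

-2.36 × 10^8 m/s

β_A = 0.553, β_B = -0.410 (dividing each by c = 3.00 × 10^8 m/s).
Transform to A's frame with the inverse velocity-addition law: u' = (u − v)/(1 − uv/c²), taking u = β_B and v = β_A.
u' = (-0.410 − 0.553) / (1 − (0.553)(-0.410)) = -0.9633/1.2269 = -0.7852.
u' = -0.7852 × 3.00 × 10^8 m/s.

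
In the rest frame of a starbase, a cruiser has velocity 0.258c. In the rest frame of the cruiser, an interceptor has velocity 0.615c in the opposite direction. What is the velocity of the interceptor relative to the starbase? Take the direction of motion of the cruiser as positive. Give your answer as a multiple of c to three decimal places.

With v = 0.258 and u' = -0.615 (in units of c),
u = (u' + v)/(1 + u'v/c²):
u = (-0.615 + 0.258) / (1 + (-0.615)·0.258) = -0.3570/0.8413 = -0.4243

-0.424c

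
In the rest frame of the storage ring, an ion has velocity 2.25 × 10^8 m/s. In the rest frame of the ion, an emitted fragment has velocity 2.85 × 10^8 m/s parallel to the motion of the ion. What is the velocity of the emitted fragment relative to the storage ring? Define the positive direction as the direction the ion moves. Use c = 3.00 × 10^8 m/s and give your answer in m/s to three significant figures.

In units of c (dividing by 3.00 × 10^8 m/s): v = 0.750, u' = 0.950.
u = (u' + v)/(1 + u'v/c²):
u = (0.950 + 0.750) / (1 + 0.950·0.750) = 1.7000/1.7125 = 0.9927
Converting back: u = 0.9927 × 3.00 × 10^8 m/s.

2.98 × 10^8 m/s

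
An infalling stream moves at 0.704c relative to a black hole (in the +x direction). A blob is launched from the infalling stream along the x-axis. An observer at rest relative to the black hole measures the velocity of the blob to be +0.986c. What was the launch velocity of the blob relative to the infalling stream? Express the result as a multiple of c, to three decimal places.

Invert the composition law: u' = (u − v)/(1 − uv/c²).
u' = (0.986 − 0.704) / (1 − (0.986)(0.704)) = 0.2820/0.3059 = 0.9220.

+0.922c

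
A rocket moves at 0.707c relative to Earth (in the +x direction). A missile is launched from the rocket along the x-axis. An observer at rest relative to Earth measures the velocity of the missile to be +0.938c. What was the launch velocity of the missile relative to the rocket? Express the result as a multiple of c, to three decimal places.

Invert the composition law: u' = (u − v)/(1 − uv/c²).
u' = (0.938 − 0.707) / (1 − (0.938)(0.707)) = 0.2310/0.3368 = 0.6858.

+0.686c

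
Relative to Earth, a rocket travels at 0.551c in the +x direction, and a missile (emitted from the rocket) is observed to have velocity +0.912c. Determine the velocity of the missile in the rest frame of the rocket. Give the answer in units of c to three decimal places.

+0.726c

Invert the composition law: u' = (u − v)/(1 − uv/c²).
u' = (0.912 − 0.551) / (1 − (0.912)(0.551)) = 0.3610/0.4975 = 0.7256.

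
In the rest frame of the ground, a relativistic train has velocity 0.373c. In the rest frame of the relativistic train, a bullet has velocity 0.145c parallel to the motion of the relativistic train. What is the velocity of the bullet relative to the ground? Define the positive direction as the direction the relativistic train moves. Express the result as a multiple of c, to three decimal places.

With v = 0.373 and u' = 0.145 (in units of c),
u = (u' + v)/(1 + u'v/c²):
u = (0.145 + 0.373) / (1 + 0.145·0.373) = 0.5180/1.0541 = 0.4914
(Galilean addition would give +0.518c.)

0.491c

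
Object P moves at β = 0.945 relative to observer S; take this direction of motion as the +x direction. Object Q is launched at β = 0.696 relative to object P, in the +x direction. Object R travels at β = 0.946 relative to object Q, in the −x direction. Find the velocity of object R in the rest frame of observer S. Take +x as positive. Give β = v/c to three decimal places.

β = +0.691

Apply u = (u' + v)/(1 + u'v/c²) successively, working outward toward observer S.
Start: velocity of object P relative to observer S = 0.9450c.
Compose with object Q (u' = 0.696 in object P frame): u_1 = (0.696 + 0.945) / (1 + 0.696·0.945) = 1.6410/1.6577 = 0.9899.
Compose with object R (u' = -0.946 in object Q frame): u_2 = (-0.946 + 0.990) / (1 + (-0.946)·0.990) = 0.0439/0.0635 = 0.6911.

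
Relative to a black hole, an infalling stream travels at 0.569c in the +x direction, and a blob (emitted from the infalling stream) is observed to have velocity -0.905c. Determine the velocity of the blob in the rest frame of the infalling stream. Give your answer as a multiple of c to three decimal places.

-0.973c

Invert the composition law: u' = (u − v)/(1 − uv/c²).
u' = (-0.905 − 0.569) / (1 − (-0.905)(0.569)) = -1.4740/1.5149 = -0.9730.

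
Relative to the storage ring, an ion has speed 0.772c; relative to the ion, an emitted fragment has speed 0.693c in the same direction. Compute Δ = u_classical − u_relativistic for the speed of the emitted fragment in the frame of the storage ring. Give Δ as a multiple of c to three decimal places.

Δ = 0.511c

Galilean: u_cl = 0.693 + 0.772 = 1.4650.
Relativistic: u_rel = (0.693 + 0.772) / (1 + 0.693·0.772) = 1.4650/1.5350 = 0.9544.
Δ = 1.4650 − 0.9544 = 0.5106.
(The classical prediction exceeds c; the relativistic result does not.)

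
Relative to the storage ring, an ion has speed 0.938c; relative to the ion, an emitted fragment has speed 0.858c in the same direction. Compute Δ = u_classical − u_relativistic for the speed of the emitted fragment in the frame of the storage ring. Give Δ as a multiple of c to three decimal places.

Δ = 0.801c

Galilean: u_cl = 0.858 + 0.938 = 1.7960.
Relativistic: u_rel = (0.858 + 0.938) / (1 + 0.858·0.938) = 1.7960/1.8048 = 0.9951.
Δ = 1.7960 − 0.9951 = 0.8009.
(The classical prediction exceeds c; the relativistic result does not.)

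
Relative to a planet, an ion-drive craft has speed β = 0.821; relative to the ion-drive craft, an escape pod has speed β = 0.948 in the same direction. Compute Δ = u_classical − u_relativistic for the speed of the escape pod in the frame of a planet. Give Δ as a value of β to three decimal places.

Δ = 0.774

Galilean: u_cl = 0.948 + 0.821 = 1.7690.
Relativistic: u_rel = (0.948 + 0.821) / (1 + 0.948·0.821) = 1.7690/1.7783 = 0.9948.
Δ = 1.7690 − 0.9948 = 0.7742.
(The classical prediction exceeds c; the relativistic result does not.)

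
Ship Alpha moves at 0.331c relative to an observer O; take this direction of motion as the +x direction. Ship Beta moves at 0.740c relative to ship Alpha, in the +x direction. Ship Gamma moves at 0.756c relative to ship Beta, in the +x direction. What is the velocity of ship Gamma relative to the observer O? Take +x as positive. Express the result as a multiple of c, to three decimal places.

0.979c

Apply u = (u' + v)/(1 + u'v/c²) successively, working outward toward the observer O.
Start: velocity of ship Alpha relative to the observer O = 0.3310c.
Compose with ship Beta (u' = 0.740 in ship Alpha frame): u_1 = (0.740 + 0.331) / (1 + 0.740·0.331) = 1.0710/1.2449 = 0.8603.
Compose with ship Gamma (u' = 0.756 in ship Beta frame): u_2 = (0.756 + 0.860) / (1 + 0.756·0.860) = 1.6163/1.6504 = 0.9793.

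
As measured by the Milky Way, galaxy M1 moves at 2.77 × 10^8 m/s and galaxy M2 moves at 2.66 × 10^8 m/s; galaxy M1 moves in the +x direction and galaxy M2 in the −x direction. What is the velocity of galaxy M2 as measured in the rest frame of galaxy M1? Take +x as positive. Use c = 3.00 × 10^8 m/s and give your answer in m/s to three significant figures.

β_A = 0.923, β_B = -0.887 (dividing each by c = 3.00 × 10^8 m/s).
Transform to A's frame with the inverse velocity-addition law: u' = (u − v)/(1 − uv/c²), taking u = β_B and v = β_A.
u' = (-0.887 − 0.923) / (1 − (0.923)(-0.887)) = -1.8100/1.8187 = -0.9952.
u' = -0.9952 × 3.00 × 10^8 m/s.

-2.99 × 10^8 m/s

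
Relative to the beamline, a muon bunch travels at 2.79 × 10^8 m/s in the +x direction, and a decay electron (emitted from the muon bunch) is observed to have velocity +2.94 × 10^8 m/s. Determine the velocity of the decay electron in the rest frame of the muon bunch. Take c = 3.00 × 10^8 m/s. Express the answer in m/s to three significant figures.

v = 0.930c, u = 0.980c.
Invert the composition law: u' = (u − v)/(1 − uv/c²).
u' = (0.980 − 0.930) / (1 − (0.980)(0.930)) = 0.0500/0.0886 = 0.5643.
u' = 0.5643 × 3.00 × 10^8 m/s.

+1.69 × 10^8 m/s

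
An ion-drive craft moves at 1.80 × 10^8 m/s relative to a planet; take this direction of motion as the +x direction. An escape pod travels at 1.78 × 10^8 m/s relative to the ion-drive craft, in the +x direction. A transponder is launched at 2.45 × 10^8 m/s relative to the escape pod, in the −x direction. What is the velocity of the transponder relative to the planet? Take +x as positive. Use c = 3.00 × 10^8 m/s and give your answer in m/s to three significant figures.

Apply u = (u' + v)/(1 + u'v/c²) successively, working outward toward the planet.
(Dividing each given speed by c = 3.00 × 10^8 m/s to work in units of c.)
Start: velocity of the ion-drive craft relative to the planet = 0.6000c.
Compose with the escape pod (u' = 0.593 in the ion-drive craft frame): u_1 = (0.593 + 0.600) / (1 + 0.593·0.600) = 1.1933/1.3560 = 0.8800.
Compose with the transponder (u' = -0.817 in the escape pod frame): u_2 = (-0.817 + 0.880) / (1 + (-0.817)·0.880) = 0.0634/0.2813 = 0.2253.
So u = 0.2253 × 3.00 × 10^8 m/s.

+6.76 × 10^7 m/s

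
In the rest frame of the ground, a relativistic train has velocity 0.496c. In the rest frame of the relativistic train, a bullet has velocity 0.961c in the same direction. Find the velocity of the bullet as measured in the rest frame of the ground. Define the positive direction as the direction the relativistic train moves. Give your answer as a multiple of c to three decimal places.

0.987c

With v = 0.496 and u' = 0.961 (in units of c),
u = (u' + v)/(1 + u'v/c²):
u = (0.961 + 0.496) / (1 + 0.961·0.496) = 1.4570/1.4767 = 0.9867
(Galilean addition would give +1.457c, exceeding c.)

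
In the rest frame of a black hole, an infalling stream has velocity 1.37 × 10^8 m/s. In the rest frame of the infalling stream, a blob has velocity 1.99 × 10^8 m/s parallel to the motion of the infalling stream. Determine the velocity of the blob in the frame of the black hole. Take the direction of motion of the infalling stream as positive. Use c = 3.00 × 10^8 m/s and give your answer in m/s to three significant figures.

In units of c (dividing by 3.00 × 10^8 m/s): v = 0.457, u' = 0.663.
u = (u' + v)/(1 + u'v/c²):
u = (0.663 + 0.457) / (1 + 0.663·0.457) = 1.1200/1.3029 = 0.8596
(Galilean addition would give +1.120c, exceeding c.)
Converting back: u = 0.8596 × 3.00 × 10^8 m/s.

2.58 × 10^8 m/s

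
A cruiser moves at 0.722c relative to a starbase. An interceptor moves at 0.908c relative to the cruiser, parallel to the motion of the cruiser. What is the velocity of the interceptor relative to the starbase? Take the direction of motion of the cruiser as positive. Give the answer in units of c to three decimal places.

With v = 0.722 and u' = 0.908 (in units of c),
u = (u' + v)/(1 + u'v/c²):
u = (0.908 + 0.722) / (1 + 0.908·0.722) = 1.6300/1.6556 = 0.9846
(Galilean addition would give +1.630c, exceeding c.)

0.985c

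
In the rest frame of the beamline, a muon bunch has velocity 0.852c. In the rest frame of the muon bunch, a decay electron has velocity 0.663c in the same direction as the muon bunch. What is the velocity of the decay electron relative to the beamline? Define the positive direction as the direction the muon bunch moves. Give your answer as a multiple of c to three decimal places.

With v = 0.852 and u' = 0.663 (in units of c),
u = (u' + v)/(1 + u'v/c²):
u = (0.663 + 0.852) / (1 + 0.663·0.852) = 1.5150/1.5649 = 0.9681

0.968c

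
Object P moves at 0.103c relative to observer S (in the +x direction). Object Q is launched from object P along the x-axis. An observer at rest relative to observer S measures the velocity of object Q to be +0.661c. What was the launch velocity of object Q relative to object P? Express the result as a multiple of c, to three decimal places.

+0.599c

Invert the composition law: u' = (u − v)/(1 − uv/c²).
u' = (0.661 − 0.103) / (1 − (0.661)(0.103)) = 0.5580/0.9319 = 0.5988.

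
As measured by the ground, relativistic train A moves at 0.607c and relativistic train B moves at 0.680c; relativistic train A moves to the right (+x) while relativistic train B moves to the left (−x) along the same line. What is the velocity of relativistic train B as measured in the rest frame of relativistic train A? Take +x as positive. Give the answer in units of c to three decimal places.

-0.911c

β_A = 0.607, β_B = -0.680.
Transform to A's frame with the inverse velocity-addition law: u' = (u − v)/(1 − uv/c²), taking u = β_B and v = β_A.
u' = (-0.680 − 0.607) / (1 − (0.607)(-0.680)) = -1.2870/1.4128 = -0.9110.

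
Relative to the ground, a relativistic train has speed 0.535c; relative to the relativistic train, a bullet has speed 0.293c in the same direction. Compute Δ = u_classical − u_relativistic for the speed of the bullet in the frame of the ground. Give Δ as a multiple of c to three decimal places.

Δ = 0.112c

Galilean: u_cl = 0.293 + 0.535 = 0.8280.
Relativistic: u_rel = (0.293 + 0.535) / (1 + 0.293·0.535) = 0.8280/1.1568 = 0.7158.
Δ = 0.8280 − 0.7158 = 0.1122.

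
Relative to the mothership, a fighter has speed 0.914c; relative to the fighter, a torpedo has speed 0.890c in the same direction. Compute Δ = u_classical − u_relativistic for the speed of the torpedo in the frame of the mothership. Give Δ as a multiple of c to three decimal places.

Δ = 0.809c

Galilean: u_cl = 0.890 + 0.914 = 1.8040.
Relativistic: u_rel = (0.890 + 0.914) / (1 + 0.890·0.914) = 1.8040/1.8135 = 0.9948.
Δ = 1.8040 − 0.9948 = 0.8092.
(The classical prediction exceeds c; the relativistic result does not.)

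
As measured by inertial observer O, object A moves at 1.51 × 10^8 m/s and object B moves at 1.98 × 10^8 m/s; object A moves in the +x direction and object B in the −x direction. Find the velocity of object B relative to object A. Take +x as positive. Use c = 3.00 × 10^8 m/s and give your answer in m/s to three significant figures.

-2.62 × 10^8 m/s

β_A = 0.503, β_B = -0.660 (dividing each by c = 3.00 × 10^8 m/s).
Transform to A's frame with the inverse velocity-addition law: u' = (u − v)/(1 − uv/c²), taking u = β_B and v = β_A.
u' = (-0.660 − 0.503) / (1 − (0.503)(-0.660)) = -1.1633/1.3322 = -0.8732.
u' = -0.8732 × 3.00 × 10^8 m/s.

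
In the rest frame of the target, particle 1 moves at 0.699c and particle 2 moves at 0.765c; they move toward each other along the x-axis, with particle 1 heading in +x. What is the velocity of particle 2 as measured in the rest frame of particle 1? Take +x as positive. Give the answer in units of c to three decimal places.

β_A = 0.699, β_B = -0.765.
Transform to A's frame with the inverse velocity-addition law: u' = (u − v)/(1 − uv/c²), taking u = β_B and v = β_A.
u' = (-0.765 − 0.699) / (1 − (0.699)(-0.765)) = -1.4640/1.5347 = -0.9539.

-0.954c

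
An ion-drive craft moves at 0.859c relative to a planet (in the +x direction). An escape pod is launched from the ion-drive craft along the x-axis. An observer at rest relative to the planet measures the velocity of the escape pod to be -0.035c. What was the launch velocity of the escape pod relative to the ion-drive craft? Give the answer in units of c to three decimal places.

-0.868c

Invert the composition law: u' = (u − v)/(1 − uv/c²).
u' = (-0.035 − 0.859) / (1 − (-0.035)(0.859)) = -0.8940/1.0301 = -0.8679.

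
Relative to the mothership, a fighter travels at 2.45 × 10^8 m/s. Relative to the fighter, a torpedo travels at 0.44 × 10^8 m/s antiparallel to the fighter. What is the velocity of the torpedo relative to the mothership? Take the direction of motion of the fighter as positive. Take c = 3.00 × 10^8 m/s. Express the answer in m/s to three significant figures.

+2.28 × 10^8 m/s

In units of c (dividing by 3.00 × 10^8 m/s): v = 0.817, u' = -0.147.
u = (u' + v)/(1 + u'v/c²):
u = (-0.147 + 0.817) / (1 + (-0.147)·0.817) = 0.6700/0.8802 = 0.7612
(Galilean addition would give +0.670c.)
Converting back: u = 0.7612 × 3.00 × 10^8 m/s.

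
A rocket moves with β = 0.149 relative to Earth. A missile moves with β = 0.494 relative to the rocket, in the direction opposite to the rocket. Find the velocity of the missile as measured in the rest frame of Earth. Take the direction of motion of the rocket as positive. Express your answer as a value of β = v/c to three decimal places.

β = -0.372

With v = 0.149 and u' = -0.494 (in units of c),
u = (u' + v)/(1 + u'v/c²):
u = (-0.494 + 0.149) / (1 + (-0.494)·0.149) = -0.3450/0.9264 = -0.3724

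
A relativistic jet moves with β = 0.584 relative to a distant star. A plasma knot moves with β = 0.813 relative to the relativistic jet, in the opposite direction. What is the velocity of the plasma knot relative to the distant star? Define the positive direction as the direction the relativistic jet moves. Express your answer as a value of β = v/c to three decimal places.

With v = 0.584 and u' = -0.813 (in units of c),
u = (u' + v)/(1 + u'v/c²):
u = (-0.813 + 0.584) / (1 + (-0.813)·0.584) = -0.2290/0.5252 = -0.4360
(Galilean addition would give -0.229c.)

β = -0.436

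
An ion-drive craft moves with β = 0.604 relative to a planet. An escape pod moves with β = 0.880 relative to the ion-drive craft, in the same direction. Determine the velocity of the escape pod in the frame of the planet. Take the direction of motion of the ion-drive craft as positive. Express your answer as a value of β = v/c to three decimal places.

β = 0.969

With v = 0.604 and u' = 0.880 (in units of c),
u = (u' + v)/(1 + u'v/c²):
u = (0.880 + 0.604) / (1 + 0.880·0.604) = 1.4840/1.5315 = 0.9690
(Galilean addition would give +1.484c, exceeding c.)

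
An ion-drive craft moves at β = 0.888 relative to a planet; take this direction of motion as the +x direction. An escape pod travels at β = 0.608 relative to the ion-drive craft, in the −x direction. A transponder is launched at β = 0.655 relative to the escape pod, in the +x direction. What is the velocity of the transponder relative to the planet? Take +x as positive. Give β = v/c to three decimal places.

β = +0.903

Apply u = (u' + v)/(1 + u'v/c²) successively, working outward toward the planet.
Start: velocity of the ion-drive craft relative to the planet = 0.8880c.
Compose with the escape pod (u' = -0.608 in the ion-drive craft frame): u_1 = (-0.608 + 0.888) / (1 + (-0.608)·0.888) = 0.2800/0.4601 = 0.6086.
Compose with the transponder (u' = 0.655 in the escape pod frame): u_2 = (0.655 + 0.609) / (1 + 0.655·0.609) = 1.2636/1.3986 = 0.9034.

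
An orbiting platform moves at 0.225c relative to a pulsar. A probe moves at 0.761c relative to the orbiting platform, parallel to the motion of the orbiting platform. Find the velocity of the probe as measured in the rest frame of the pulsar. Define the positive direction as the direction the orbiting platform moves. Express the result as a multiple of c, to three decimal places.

0.842c

With v = 0.225 and u' = 0.761 (in units of c),
u = (u' + v)/(1 + u'v/c²):
u = (0.761 + 0.225) / (1 + 0.761·0.225) = 0.9860/1.1712 = 0.8419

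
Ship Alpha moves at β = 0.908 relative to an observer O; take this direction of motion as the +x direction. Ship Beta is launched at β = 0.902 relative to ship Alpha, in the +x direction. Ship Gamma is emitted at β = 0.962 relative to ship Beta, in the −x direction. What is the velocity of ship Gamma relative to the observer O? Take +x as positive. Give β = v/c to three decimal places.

Apply u = (u' + v)/(1 + u'v/c²) successively, working outward toward the observer O.
Start: velocity of ship Alpha relative to the observer O = 0.9080c.
Compose with ship Beta (u' = 0.902 in ship Alpha frame): u_1 = (0.902 + 0.908) / (1 + 0.902·0.908) = 1.8100/1.8190 = 0.9950.
Compose with ship Gamma (u' = -0.962 in ship Beta frame): u_2 = (-0.962 + 0.995) / (1 + (-0.962)·0.995) = 0.0330/0.0428 = 0.7726.

β = +0.773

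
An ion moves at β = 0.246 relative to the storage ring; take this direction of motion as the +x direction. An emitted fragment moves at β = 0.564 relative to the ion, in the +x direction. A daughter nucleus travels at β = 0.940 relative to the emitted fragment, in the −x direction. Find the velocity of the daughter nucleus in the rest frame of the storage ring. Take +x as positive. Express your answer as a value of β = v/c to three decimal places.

Apply u = (u' + v)/(1 + u'v/c²) successively, working outward toward the storage ring.
Start: velocity of the ion relative to the storage ring = 0.2460c.
Compose with the emitted fragment (u' = 0.564 in the ion frame): u_1 = (0.564 + 0.246) / (1 + 0.564·0.246) = 0.8100/1.1387 = 0.7113.
Compose with the daughter nucleus (u' = -0.940 in the emitted fragment frame): u_2 = (-0.940 + 0.711) / (1 + (-0.940)·0.711) = -0.2287/0.3314 = -0.6901.

β = -0.690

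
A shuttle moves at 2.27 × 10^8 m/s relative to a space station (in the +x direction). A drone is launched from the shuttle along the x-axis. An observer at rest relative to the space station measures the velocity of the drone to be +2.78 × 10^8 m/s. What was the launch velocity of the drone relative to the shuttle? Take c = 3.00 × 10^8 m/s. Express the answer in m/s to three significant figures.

+1.71 × 10^8 m/s

v = 0.757c, u = 0.927c.
Invert the composition law: u' = (u − v)/(1 − uv/c²).
u' = (0.927 − 0.757) / (1 − (0.927)(0.757)) = 0.1700/0.2988 = 0.5689.
u' = 0.5689 × 3.00 × 10^8 m/s.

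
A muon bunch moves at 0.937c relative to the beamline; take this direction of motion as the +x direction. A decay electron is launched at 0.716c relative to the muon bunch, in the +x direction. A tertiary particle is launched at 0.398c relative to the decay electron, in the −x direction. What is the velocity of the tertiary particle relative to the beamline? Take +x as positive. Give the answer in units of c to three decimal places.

+0.975c

Apply u = (u' + v)/(1 + u'v/c²) successively, working outward toward the beamline.
Start: velocity of the muon bunch relative to the beamline = 0.9370c.
Compose with the decay electron (u' = 0.716 in the muon bunch frame): u_1 = (0.716 + 0.937) / (1 + 0.716·0.937) = 1.6530/1.6709 = 0.9893.
Compose with the tertiary particle (u' = -0.398 in the decay electron frame): u_2 = (-0.398 + 0.989) / (1 + (-0.398)·0.989) = 0.5913/0.6063 = 0.9753.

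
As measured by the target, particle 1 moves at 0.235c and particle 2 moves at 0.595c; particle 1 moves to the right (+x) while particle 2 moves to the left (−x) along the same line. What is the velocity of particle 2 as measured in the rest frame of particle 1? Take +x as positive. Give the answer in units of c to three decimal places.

-0.728c

β_A = 0.235, β_B = -0.595.
Transform to A's frame with the inverse velocity-addition law: u' = (u − v)/(1 − uv/c²), taking u = β_B and v = β_A.
u' = (-0.595 − 0.235) / (1 − (0.235)(-0.595)) = -0.8300/1.1398 = -0.7282.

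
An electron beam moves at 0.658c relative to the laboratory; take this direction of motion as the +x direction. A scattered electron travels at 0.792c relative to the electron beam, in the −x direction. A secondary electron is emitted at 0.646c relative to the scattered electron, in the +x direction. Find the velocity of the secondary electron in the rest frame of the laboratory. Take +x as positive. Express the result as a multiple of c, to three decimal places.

Apply u = (u' + v)/(1 + u'v/c²) successively, working outward toward the laboratory.
Start: velocity of the electron beam relative to the laboratory = 0.6580c.
Compose with the scattered electron (u' = -0.792 in the electron beam frame): u_1 = (-0.792 + 0.658) / (1 + (-0.792)·0.658) = -0.1340/0.4789 = -0.2798.
Compose with the secondary electron (u' = 0.646 in the scattered electron frame): u_2 = (0.646 + (-0.280)) / (1 + 0.646·(-0.280)) = 0.3662/0.8192 = 0.4470.

+0.447c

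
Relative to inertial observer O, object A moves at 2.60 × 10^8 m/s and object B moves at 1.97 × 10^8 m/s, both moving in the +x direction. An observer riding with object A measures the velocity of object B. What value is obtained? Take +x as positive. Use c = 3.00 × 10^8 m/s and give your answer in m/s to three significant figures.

β_A = 0.867, β_B = 0.657 (dividing each by c = 3.00 × 10^8 m/s).
Transform to A's frame with the inverse velocity-addition law: u' = (u − v)/(1 − uv/c²), taking u = β_B and v = β_A.
u' = (0.657 − 0.867) / (1 − (0.867)(0.657)) = -0.2100/0.4309 = -0.4874.
u' = -0.4874 × 3.00 × 10^8 m/s.

-1.46 × 10^8 m/s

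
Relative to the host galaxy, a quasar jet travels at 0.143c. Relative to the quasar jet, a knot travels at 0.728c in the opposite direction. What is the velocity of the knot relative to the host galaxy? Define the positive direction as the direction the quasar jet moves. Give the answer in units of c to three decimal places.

With v = 0.143 and u' = -0.728 (in units of c),
u = (u' + v)/(1 + u'v/c²):
u = (-0.728 + 0.143) / (1 + (-0.728)·0.143) = -0.5850/0.8959 = -0.6530
(Galilean addition would give -0.585c.)

-0.653c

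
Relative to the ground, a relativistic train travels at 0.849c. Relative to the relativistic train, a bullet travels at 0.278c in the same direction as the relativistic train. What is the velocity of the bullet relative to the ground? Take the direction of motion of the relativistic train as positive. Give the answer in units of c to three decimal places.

0.912c

With v = 0.849 and u' = 0.278 (in units of c),
u = (u' + v)/(1 + u'v/c²):
u = (0.278 + 0.849) / (1 + 0.278·0.849) = 1.1270/1.2360 = 0.9118
(Galilean addition would give +1.127c, exceeding c.)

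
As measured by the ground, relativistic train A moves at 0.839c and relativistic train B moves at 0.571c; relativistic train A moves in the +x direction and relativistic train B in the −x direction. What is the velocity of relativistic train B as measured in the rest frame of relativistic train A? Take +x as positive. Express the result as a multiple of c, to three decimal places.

-0.953c

β_A = 0.839, β_B = -0.571.
Transform to A's frame with the inverse velocity-addition law: u' = (u − v)/(1 − uv/c²), taking u = β_B and v = β_A.
u' = (-0.571 − 0.839) / (1 − (0.839)(-0.571)) = -1.4100/1.4791 = -0.9533.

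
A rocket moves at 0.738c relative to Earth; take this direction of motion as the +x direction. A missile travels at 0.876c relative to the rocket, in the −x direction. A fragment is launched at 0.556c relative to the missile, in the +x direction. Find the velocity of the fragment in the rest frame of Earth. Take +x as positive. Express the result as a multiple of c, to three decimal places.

Apply u = (u' + v)/(1 + u'v/c²) successively, working outward toward Earth.
Start: velocity of the rocket relative to Earth = 0.7380c.
Compose with the missile (u' = -0.876 in the rocket frame): u_1 = (-0.876 + 0.738) / (1 + (-0.876)·0.738) = -0.1380/0.3535 = -0.3904.
Compose with the fragment (u' = 0.556 in the missile frame): u_2 = (0.556 + (-0.390)) / (1 + 0.556·(-0.390)) = 0.1656/0.7830 = 0.2115.

+0.212c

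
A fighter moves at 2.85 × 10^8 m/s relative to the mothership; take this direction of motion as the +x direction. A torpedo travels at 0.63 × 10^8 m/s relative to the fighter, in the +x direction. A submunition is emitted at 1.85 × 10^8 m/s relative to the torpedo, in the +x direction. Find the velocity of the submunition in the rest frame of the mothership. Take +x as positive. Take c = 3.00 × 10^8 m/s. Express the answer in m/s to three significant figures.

Apply u = (u' + v)/(1 + u'v/c²) successively, working outward toward the mothership.
(Dividing each given speed by c = 3.00 × 10^8 m/s to work in units of c.)
Start: velocity of the fighter relative to the mothership = 0.9500c.
Compose with the torpedo (u' = 0.210 in the fighter frame): u_1 = (0.210 + 0.950) / (1 + 0.210·0.950) = 1.1600/1.1995 = 0.9671.
Compose with the submunition (u' = 0.617 in the torpedo frame): u_2 = (0.617 + 0.967) / (1 + 0.617·0.967) = 1.5837/1.5964 = 0.9921.
So u = 0.9921 × 3.00 × 10^8 m/s.

2.98 × 10^8 m/s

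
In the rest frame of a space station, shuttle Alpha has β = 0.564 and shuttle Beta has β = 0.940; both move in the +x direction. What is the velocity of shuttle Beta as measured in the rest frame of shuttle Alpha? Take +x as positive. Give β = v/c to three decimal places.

β = +0.800

β_A = 0.564, β_B = 0.940.
Transform to A's frame with the inverse velocity-addition law: u' = (u − v)/(1 − uv/c²), taking u = β_B and v = β_A.
u' = (0.940 − 0.564) / (1 − (0.564)(0.940)) = 0.3760/0.4698 = 0.8003.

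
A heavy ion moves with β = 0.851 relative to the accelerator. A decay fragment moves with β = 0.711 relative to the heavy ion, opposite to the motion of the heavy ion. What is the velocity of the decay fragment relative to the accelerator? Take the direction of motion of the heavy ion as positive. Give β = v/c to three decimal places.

β = +0.354

With v = 0.851 and u' = -0.711 (in units of c),
u = (u' + v)/(1 + u'v/c²):
u = (-0.711 + 0.851) / (1 + (-0.711)·0.851) = 0.1400/0.3949 = 0.3545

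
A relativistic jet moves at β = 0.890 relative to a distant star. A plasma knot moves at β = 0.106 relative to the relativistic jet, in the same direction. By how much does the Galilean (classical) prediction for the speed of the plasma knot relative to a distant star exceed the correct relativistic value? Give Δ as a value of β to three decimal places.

Δ = 0.086

Galilean: u_cl = 0.106 + 0.890 = 0.9960.
Relativistic: u_rel = (0.106 + 0.890) / (1 + 0.106·0.890) = 0.9960/1.0943 = 0.9101.
Δ = 0.9960 − 0.9101 = 0.0859.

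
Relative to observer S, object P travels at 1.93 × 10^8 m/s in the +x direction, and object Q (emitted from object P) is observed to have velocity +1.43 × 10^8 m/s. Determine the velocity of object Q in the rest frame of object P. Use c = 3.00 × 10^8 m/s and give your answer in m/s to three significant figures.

-7.21 × 10^7 m/s

v = 0.643c, u = 0.477c.
Invert the composition law: u' = (u − v)/(1 − uv/c²).
u' = (0.477 − 0.643) / (1 − (0.477)(0.643)) = -0.1667/0.6933 = -0.2404.
u' = -0.2404 × 3.00 × 10^8 m/s.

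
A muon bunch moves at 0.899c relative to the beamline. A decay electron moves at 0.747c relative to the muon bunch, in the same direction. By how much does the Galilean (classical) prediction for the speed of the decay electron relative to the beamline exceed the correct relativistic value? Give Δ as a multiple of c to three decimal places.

Δ = 0.661c

Galilean: u_cl = 0.747 + 0.899 = 1.6460.
Relativistic: u_rel = (0.747 + 0.899) / (1 + 0.747·0.899) = 1.6460/1.6716 = 0.9847.
Δ = 1.6460 − 0.9847 = 0.6613.
(The classical prediction exceeds c; the relativistic result does not.)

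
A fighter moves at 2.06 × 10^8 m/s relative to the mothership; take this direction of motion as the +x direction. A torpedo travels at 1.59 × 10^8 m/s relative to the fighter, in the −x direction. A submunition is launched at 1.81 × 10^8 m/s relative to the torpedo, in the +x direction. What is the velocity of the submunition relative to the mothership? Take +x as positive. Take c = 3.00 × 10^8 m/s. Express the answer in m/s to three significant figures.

+2.22 × 10^8 m/s

Apply u = (u' + v)/(1 + u'v/c²) successively, working outward toward the mothership.
(Dividing each given speed by c = 3.00 × 10^8 m/s to work in units of c.)
Start: velocity of the fighter relative to the mothership = 0.6867c.
Compose with the torpedo (u' = -0.530 in the fighter frame): u_1 = (-0.530 + 0.687) / (1 + (-0.530)·0.687) = 0.1567/0.6361 = 0.2463.
Compose with the submunition (u' = 0.603 in the torpedo frame): u_2 = (0.603 + 0.246) / (1 + 0.603·0.246) = 0.8496/1.1486 = 0.7397.
So u = 0.7397 × 3.00 × 10^8 m/s.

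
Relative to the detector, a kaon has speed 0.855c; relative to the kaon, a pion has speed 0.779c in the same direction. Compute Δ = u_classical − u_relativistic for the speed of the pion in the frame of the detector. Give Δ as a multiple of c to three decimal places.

Galilean: u_cl = 0.779 + 0.855 = 1.6340.
Relativistic: u_rel = (0.779 + 0.855) / (1 + 0.779·0.855) = 1.6340/1.6660 = 0.9808.
Δ = 1.6340 − 0.9808 = 0.6532.
(The classical prediction exceeds c; the relativistic result does not.)

Δ = 0.653c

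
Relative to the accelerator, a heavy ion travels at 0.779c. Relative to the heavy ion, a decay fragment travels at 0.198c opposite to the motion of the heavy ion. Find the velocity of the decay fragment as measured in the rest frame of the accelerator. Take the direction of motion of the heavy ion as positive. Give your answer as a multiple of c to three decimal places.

With v = 0.779 and u' = -0.198 (in units of c),
u = (u' + v)/(1 + u'v/c²):
u = (-0.198 + 0.779) / (1 + (-0.198)·0.779) = 0.5810/0.8458 = 0.6870

+0.687c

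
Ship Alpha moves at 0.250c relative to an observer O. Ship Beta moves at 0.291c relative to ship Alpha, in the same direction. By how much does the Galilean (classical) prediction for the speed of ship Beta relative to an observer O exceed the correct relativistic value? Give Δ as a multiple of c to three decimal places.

Δ = 0.037c

Galilean: u_cl = 0.291 + 0.250 = 0.5410.
Relativistic: u_rel = (0.291 + 0.250) / (1 + 0.291·0.250) = 0.5410/1.0728 = 0.5043.
Δ = 0.5410 − 0.5043 = 0.0367.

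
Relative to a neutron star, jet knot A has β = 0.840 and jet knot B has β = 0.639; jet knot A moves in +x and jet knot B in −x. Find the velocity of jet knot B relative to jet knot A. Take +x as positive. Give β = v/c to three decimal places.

β = -0.962

β_A = 0.840, β_B = -0.639.
Transform to A's frame with the inverse velocity-addition law: u' = (u − v)/(1 − uv/c²), taking u = β_B and v = β_A.
u' = (-0.639 − 0.840) / (1 − (0.840)(-0.639)) = -1.4790/1.5368 = -0.9624.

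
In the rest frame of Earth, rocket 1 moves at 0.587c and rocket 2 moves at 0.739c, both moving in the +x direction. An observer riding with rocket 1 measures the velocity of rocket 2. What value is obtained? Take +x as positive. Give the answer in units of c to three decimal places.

β_A = 0.587, β_B = 0.739.
Transform to A's frame with the inverse velocity-addition law: u' = (u − v)/(1 − uv/c²), taking u = β_B and v = β_A.
u' = (0.739 − 0.587) / (1 − (0.587)(0.739)) = 0.1520/0.5662 = 0.2685.

+0.268c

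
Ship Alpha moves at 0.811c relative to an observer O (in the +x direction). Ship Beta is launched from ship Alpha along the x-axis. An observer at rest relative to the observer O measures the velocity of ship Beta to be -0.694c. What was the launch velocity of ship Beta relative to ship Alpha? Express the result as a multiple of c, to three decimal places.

Invert the composition law: u' = (u − v)/(1 − uv/c²).
u' = (-0.694 − 0.811) / (1 − (-0.694)(0.811)) = -1.5050/1.5628 = -0.9630.

-0.963c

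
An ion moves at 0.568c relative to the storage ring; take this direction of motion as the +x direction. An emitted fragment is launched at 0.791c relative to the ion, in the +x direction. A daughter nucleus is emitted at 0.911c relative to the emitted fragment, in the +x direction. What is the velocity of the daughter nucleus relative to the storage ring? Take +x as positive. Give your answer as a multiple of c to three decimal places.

0.997c

Apply u = (u' + v)/(1 + u'v/c²) successively, working outward toward the storage ring.
Start: velocity of the ion relative to the storage ring = 0.5680c.
Compose with the emitted fragment (u' = 0.791 in the ion frame): u_1 = (0.791 + 0.568) / (1 + 0.791·0.568) = 1.3590/1.4493 = 0.9377.
Compose with the daughter nucleus (u' = 0.911 in the emitted fragment frame): u_2 = (0.911 + 0.938) / (1 + 0.911·0.938) = 1.8487/1.8542 = 0.9970.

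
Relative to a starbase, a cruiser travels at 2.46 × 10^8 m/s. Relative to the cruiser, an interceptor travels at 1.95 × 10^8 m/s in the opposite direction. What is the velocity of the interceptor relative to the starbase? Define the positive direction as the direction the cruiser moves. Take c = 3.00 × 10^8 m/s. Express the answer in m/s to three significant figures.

+1.09 × 10^8 m/s

In units of c (dividing by 3.00 × 10^8 m/s): v = 0.820, u' = -0.650.
u = (u' + v)/(1 + u'v/c²):
u = (-0.650 + 0.820) / (1 + (-0.650)·0.820) = 0.1700/0.4670 = 0.3640
Converting back: u = 0.3640 × 3.00 × 10^8 m/s.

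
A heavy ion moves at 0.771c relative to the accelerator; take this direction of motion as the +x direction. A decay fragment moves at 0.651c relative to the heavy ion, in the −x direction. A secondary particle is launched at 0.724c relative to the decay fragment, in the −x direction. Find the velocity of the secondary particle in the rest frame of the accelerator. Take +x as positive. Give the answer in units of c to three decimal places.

Apply u = (u' + v)/(1 + u'v/c²) successively, working outward toward the accelerator.
Start: velocity of the heavy ion relative to the accelerator = 0.7710c.
Compose with the decay fragment (u' = -0.651 in the heavy ion frame): u_1 = (-0.651 + 0.771) / (1 + (-0.651)·0.771) = 0.1200/0.4981 = 0.2409.
Compose with the secondary particle (u' = -0.724 in the decay fragment frame): u_2 = (-0.724 + 0.241) / (1 + (-0.724)·0.241) = -0.4831/0.8256 = -0.5851.

-0.585c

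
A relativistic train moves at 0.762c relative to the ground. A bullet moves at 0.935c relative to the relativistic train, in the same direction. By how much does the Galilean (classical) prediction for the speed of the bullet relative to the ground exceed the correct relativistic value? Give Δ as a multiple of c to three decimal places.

Galilean: u_cl = 0.935 + 0.762 = 1.6970.
Relativistic: u_rel = (0.935 + 0.762) / (1 + 0.935·0.762) = 1.6970/1.7125 = 0.9910.
Δ = 1.6970 − 0.9910 = 0.7060.
(The classical prediction exceeds c; the relativistic result does not.)

Δ = 0.706c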